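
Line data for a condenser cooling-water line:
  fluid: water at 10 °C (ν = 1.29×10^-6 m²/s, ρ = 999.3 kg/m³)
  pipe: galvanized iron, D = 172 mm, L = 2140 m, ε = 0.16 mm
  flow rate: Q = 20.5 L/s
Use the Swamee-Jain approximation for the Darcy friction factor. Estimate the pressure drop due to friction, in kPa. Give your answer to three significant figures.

Δp ≈ 105 kPa

V = 4Q/(πD²) = 4·0.0205/(π·0.172²) = 0.8823 m/s
Re = VD/ν = 0.8823·0.172/1.29×10^-6 = 1.18×10^5 → turbulent
ε/D = 0.16/172 = 9.30×10^-4
Swamee-Jain: f = 0.02177
h_f = f(L/D)V²/(2g) = 0.02177·(2140/0.172)·0.8823²/(2·9.81) = 10.74 m
Δp = ρg·h_f = 999.3·9.81·10.74 = 105.3 kPa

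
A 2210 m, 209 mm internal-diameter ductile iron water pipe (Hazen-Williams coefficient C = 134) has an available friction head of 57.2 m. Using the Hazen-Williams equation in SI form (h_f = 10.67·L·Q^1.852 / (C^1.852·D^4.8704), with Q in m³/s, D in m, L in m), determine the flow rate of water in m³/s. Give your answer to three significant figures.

Rearranging: Q = [h_f·C^1.852·D^4.8704 / (10.67·L)]^(1/1.852)
Q = [57.2·134^1.852·0.209^4.8704 / (10.67·2210)]^0.540 = 0.08456 m³/s

Q ≈ 0.0846 m³/s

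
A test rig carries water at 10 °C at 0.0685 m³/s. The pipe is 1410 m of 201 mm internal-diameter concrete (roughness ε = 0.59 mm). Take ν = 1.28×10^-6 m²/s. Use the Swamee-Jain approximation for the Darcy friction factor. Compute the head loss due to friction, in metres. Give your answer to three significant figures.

h_f ≈ 44.2 m

V = 4Q/(πD²) = 4·0.0685/(π·0.201²) = 2.159 m/s
Re = VD/ν = 2.159·0.201/1.28×10^-6 = 3.39×10^5 → turbulent
ε/D = 0.59/201 = 0.00294
Swamee-Jain: f = 0.02655
h_f = f(L/D)V²/(2g) = 0.02655·(1410/0.201)·2.159²/(2·9.81) = 44.24 m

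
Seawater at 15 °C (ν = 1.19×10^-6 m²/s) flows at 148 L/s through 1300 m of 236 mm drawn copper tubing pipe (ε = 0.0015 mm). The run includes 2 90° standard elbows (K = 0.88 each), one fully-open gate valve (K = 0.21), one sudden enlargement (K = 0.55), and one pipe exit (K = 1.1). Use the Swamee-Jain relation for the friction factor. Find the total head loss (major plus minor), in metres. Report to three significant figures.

H_L ≈ 42.5 m

V = 4Q/(πD²) = 3.383 m/s; V²/2g = 0.5834 m
Re = 6.71×10^5, ε/D = 6.36×10^-6 → f = 0.01255 (Swamee-Jain)
Major: h_f = f(L/D)·V²/2g = 0.01255·5508·0.5834 = 40.34 m
Minor: ΣK = 3.62; h_m = ΣK·V²/2g = 2.112 m
Total H_L = 40.34 + 2.112 = 42.45 m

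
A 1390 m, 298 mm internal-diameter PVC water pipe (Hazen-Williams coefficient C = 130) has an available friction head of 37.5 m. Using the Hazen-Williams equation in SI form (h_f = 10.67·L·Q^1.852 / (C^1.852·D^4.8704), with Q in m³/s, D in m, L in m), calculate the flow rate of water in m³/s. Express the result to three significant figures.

Rearranging: Q = [h_f·C^1.852·D^4.8704 / (10.67·L)]^(1/1.852)
Q = [37.5·130^1.852·0.298^4.8704 / (10.67·1390)]^0.540 = 0.2132 m³/s

Q ≈ 0.213 m³/s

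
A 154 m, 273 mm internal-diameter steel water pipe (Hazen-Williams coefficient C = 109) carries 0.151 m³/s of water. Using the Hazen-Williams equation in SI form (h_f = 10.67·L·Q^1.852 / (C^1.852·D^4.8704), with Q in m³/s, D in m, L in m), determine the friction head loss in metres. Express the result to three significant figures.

h_f = 10.67·154·0.151^1.852 / (109^1.852·0.273^4.8704) = 4.655 m

h_f ≈ 4.66 m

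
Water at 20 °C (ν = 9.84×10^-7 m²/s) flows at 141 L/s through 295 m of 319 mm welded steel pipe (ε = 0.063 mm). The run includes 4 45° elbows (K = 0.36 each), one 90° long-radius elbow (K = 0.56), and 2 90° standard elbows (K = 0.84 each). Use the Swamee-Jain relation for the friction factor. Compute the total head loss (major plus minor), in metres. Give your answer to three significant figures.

H_L ≈ 2.83 m

V = 4Q/(πD²) = 1.764 m/s; V²/2g = 0.1586 m
Re = 5.72×10^5, ε/D = 1.97×10^-4 → f = 0.01532 (Swamee-Jain)
Major: h_f = f(L/D)·V²/2g = 0.01532·924.8·0.1586 = 2.247 m
Minor: ΣK = 3.68; h_m = ΣK·V²/2g = 0.5838 m
Total H_L = 2.247 + 0.5838 = 2.831 m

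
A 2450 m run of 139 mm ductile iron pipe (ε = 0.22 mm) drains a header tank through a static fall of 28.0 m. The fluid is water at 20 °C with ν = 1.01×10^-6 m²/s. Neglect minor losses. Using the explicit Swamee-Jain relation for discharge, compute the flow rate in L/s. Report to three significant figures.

Swamee-Jain (Type II): Q = -0.965·√(gD⁵h_f/L)·ln[ε/(3.7D) + √(3.17ν²L/(gD³h_f))]
√(gD⁵h_f/L) = √(9.81·0.139⁵·28.0/2450) = 0.002412
ε/(3.7D) = 4.28×10^-4; √(3.17ν²L/(gD³h_f)) = 1.04×10^-4
Q = -0.965·0.002412·ln(5.314×10^-4) = 0.01755 m³/s
Check: V = 1.16 m/s, Re = 1.59×10^5, f = 0.02350, h_f = 28.2 m ≈ 28.0 m ✓

Q ≈ 17.5 L/s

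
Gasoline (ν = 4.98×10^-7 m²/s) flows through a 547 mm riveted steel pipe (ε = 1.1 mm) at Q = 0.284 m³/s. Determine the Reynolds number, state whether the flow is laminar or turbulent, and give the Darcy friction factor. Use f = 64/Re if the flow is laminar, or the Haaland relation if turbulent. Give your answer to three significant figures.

V = 4Q/(πD²) = 1.209 m/s
Re = VD/ν = 1.209·0.547/4.98×10^-7 = 1.33×10^6
Re > 4000 → turbulent; ε/D = 0.00201
Haaland: f = 0.02362

Re ≈ 1.33×10^6; turbulent; f ≈ 0.0236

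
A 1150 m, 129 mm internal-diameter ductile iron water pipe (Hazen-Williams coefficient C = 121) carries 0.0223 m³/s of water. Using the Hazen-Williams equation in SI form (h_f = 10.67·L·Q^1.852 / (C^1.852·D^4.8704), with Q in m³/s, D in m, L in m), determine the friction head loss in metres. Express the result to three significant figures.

h_f = 10.67·1150·0.0223^1.852 / (121^1.852·0.129^4.8704) = 31.94 m

h_f ≈ 31.9 m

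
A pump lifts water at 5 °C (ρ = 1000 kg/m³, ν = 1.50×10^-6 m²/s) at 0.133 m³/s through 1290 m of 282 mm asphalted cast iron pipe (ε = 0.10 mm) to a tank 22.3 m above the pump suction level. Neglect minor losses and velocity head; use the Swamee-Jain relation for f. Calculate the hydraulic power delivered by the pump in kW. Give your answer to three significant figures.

P_hyd ≈ 52.6 kW

V = 4Q/(πD²) = 2.129 m/s; Re = 4.00×10^5; ε/D = 3.55×10^-4; f = 0.01704
h_f = f(L/D)V²/2g = 18.02 m
Total head H = z + h_f = 22.3 + 18.02 = 40.32 m
P_hyd = ρgQH = 1000·9.81·0.133·40.32 = 52.60 kW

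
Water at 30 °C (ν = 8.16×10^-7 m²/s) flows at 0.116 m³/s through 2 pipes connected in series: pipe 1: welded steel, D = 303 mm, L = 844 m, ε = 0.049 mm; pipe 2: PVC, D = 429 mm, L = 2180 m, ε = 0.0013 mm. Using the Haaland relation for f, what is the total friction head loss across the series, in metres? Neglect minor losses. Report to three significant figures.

Pipe 1: V = 1.609 m/s, Re = 5.97×10^5, ε/D = 1.62×10^-4, f = 0.01469, h_1 = f(L/D)V²/2g = 5.396 m
Pipe 2: V = 0.8025 m/s, Re = 4.22×10^5, ε/D = 3.03×10^-6, f = 0.01350, h_2 = f(L/D)V²/2g = 2.252 m
Series → Q common, losses add: H = Σh = 7.647 m

H ≈ 7.65 m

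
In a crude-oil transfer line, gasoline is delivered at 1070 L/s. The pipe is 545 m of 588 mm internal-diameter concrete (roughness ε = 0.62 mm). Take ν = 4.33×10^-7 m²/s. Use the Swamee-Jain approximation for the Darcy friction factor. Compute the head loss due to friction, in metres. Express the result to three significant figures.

h_f ≈ 14.7 m

V = 4Q/(πD²) = 4·1.07/(π·0.588²) = 3.940 m/s
Re = VD/ν = 3.940·0.588/4.33×10^-7 = 5.35×10^6 → turbulent
ε/D = 0.62/588 = 0.00105
Swamee-Jain: f = 0.01998
h_f = f(L/D)V²/(2g) = 0.01998·(545/0.588)·3.940²/(2·9.81) = 14.65 m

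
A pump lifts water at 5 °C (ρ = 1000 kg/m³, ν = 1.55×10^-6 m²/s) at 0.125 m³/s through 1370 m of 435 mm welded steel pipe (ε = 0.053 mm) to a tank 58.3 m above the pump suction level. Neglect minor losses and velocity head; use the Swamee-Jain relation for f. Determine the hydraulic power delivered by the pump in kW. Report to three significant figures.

V = 4Q/(πD²) = 0.8411 m/s; Re = 2.36×10^5; ε/D = 1.22×10^-4; f = 0.01616
h_f = f(L/D)V²/2g = 1.835 m
Total head H = z + h_f = 58.3 + 1.835 = 60.14 m
P_hyd = ρgQH = 1000·9.81·0.125·60.14 = 73.74 kW

P_hyd ≈ 73.7 kW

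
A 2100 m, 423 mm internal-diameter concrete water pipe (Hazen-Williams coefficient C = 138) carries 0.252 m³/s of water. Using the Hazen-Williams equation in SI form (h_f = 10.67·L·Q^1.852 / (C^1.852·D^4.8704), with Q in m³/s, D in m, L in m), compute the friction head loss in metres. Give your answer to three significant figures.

h_f = 10.67·2100·0.252^1.852 / (138^1.852·0.423^4.8704) = 12.55 m

h_f ≈ 12.5 m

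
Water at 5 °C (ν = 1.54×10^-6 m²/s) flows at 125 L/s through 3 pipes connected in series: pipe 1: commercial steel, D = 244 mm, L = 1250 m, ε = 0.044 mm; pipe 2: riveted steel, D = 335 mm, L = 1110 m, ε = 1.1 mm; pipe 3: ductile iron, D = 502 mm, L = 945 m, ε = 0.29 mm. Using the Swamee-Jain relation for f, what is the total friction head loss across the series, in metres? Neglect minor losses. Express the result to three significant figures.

H ≈ 39.1 m

Pipe 1: V = 2.673 m/s, Re = 4.24×10^5, ε/D = 1.80×10^-4, f = 0.01557, h_1 = f(L/D)V²/2g = 29.04 m
Pipe 2: V = 1.418 m/s, Re = 3.08×10^5, ε/D = 0.00328, f = 0.02740, h_2 = f(L/D)V²/2g = 9.306 m
Pipe 3: V = 0.6316 m/s, Re = 2.06×10^5, ε/D = 5.78×10^-4, f = 0.01928, h_3 = f(L/D)V²/2g = 0.7380 m
Series → Q common, losses add: H = Σh = 39.09 m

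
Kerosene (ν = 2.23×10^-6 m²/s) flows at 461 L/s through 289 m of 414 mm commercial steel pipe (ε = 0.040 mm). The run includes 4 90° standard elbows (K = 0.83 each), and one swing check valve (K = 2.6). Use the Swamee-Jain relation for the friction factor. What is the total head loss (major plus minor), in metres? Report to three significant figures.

H_L ≈ 9.40 m

V = 4Q/(πD²) = 3.425 m/s; V²/2g = 0.5978 m
Re = 6.36×10^5, ε/D = 9.66×10^-5 → f = 0.01405 (Swamee-Jain)
Major: h_f = f(L/D)·V²/2g = 0.01405·698.1·0.5978 = 5.862 m
Minor: ΣK = 5.92; h_m = ΣK·V²/2g = 3.539 m
Total H_L = 5.862 + 3.539 = 9.401 m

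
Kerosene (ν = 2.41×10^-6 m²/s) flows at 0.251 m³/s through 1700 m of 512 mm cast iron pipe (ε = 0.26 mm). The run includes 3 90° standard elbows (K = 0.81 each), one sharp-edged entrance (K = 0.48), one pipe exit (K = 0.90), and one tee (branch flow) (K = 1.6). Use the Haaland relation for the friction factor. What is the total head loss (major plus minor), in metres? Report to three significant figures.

H_L ≈ 5.01 m

V = 4Q/(πD²) = 1.219 m/s; V²/2g = 0.07575 m
Re = 2.59×10^5, ε/D = 5.08×10^-4 → f = 0.01830 (Haaland)
Major: h_f = f(L/D)·V²/2g = 0.01830·3320·0.07575 = 4.603 m
Minor: ΣK = 5.41; h_m = ΣK·V²/2g = 0.4098 m
Total H_L = 4.603 + 0.4098 = 5.013 m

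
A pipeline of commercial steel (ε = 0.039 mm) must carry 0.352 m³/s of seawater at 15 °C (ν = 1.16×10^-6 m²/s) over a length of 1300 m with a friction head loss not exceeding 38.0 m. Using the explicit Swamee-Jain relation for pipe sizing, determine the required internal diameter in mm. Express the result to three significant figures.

D ≈ 346 mm

Swamee-Jain (Type III): D = 0.66·[ε^1.25·(LQ²/(gh_f))^4.75 + ν·Q^9.4·(L/(gh_f))^5.2]^0.04
LQ²/(gh_f) = 0.4321; L/(gh_f) = 3.487
Term 1 = ε^1.25·(…)^4.75 = 5.73×10^-8; Term 2 = ν·Q^9.4·(…)^5.2 = 4.20×10^-8
D = 0.66·(5.73×10^-8 + 4.20×10^-8)^0.04 = 0.3463 m = 346 mm
Check: V = 3.74 m/s, Re = 1.12×10^6, f = 0.01358, h_f = 36.3 m ≈ 38.0 m ✓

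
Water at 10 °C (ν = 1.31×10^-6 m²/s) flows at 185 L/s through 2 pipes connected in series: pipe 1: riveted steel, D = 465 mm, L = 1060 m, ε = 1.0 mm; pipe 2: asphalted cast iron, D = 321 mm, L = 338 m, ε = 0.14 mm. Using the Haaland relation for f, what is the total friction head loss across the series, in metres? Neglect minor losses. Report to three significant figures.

Pipe 1: V = 1.089 m/s, Re = 3.87×10^5, ε/D = 0.00215, f = 0.02432, h_1 = f(L/D)V²/2g = 3.353 m
Pipe 2: V = 2.286 m/s, Re = 5.60×10^5, ε/D = 4.36×10^-4, f = 0.01707, h_2 = f(L/D)V²/2g = 4.786 m
Series → Q common, losses add: H = Σh = 8.140 m

H ≈ 8.14 m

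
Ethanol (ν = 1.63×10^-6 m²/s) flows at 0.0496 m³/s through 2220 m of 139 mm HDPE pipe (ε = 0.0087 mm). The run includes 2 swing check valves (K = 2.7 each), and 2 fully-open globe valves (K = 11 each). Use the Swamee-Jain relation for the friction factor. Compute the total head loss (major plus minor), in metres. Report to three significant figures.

V = 4Q/(πD²) = 3.269 m/s; V²/2g = 0.5445 m
Re = 2.79×10^5, ε/D = 6.26×10^-5 → f = 0.01524 (Swamee-Jain)
Major: h_f = f(L/D)·V²/2g = 0.01524·15971·0.5445 = 132.5 m
Minor: ΣK = 27.4; h_m = ΣK·V²/2g = 14.92 m
Total H_L = 132.5 + 14.92 = 147.5 m

H_L ≈ 147 m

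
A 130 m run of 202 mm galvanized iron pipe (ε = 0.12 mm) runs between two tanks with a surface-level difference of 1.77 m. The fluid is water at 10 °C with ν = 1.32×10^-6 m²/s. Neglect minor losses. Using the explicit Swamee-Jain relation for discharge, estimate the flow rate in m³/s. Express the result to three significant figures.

Q ≈ 0.0541 m³/s

Swamee-Jain (Type II): Q = -0.965·√(gD⁵h_f/L)·ln[ε/(3.7D) + √(3.17ν²L/(gD³h_f))]
√(gD⁵h_f/L) = √(9.81·0.202⁵·1.77/130) = 0.006702
ε/(3.7D) = 1.61×10^-4; √(3.17ν²L/(gD³h_f)) = 7.08×10^-5
Q = -0.965·0.006702·ln(2.314×10^-4) = 0.05414 m³/s
Check: V = 1.69 m/s, Re = 2.59×10^5, f = 0.01904, h_f = 1.78 m ≈ 1.77 m ✓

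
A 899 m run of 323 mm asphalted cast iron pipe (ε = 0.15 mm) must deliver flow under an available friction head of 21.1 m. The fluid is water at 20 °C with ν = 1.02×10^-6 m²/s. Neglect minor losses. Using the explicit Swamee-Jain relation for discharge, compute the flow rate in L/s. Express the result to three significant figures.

Swamee-Jain (Type II): Q = -0.965·√(gD⁵h_f/L)·ln[ε/(3.7D) + √(3.17ν²L/(gD³h_f))]
√(gD⁵h_f/L) = √(9.81·0.323⁵·21.1/899) = 0.02845
ε/(3.7D) = 1.26×10^-4; √(3.17ν²L/(gD³h_f)) = 2.06×10^-5
Q = -0.965·0.02845·ln(1.461×10^-4) = 0.2425 m³/s
Check: V = 2.96 m/s, Re = 9.37×10^5, f = 0.01709, h_f = 21.2 m ≈ 21.1 m ✓

Q ≈ 242 L/s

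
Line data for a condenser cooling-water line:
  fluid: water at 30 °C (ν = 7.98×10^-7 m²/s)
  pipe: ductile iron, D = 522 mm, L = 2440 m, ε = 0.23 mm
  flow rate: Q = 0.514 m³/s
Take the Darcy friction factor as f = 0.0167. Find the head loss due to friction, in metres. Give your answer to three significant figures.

V = 4Q/(πD²) = 4·0.514/(π·0.522²) = 2.402 m/s
h_f = f(L/D)V²/(2g) = 0.01670·(2440/0.522)·2.402²/(2·9.81) = 22.95 m

h_f ≈ 23.0 m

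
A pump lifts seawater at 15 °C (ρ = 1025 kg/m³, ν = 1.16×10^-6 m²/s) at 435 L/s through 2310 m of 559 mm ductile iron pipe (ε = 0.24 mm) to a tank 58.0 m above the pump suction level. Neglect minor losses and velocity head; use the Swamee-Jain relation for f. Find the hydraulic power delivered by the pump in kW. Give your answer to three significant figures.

V = 4Q/(πD²) = 1.772 m/s; Re = 8.54×10^5; ε/D = 4.29×10^-4; f = 0.01690
h_f = f(L/D)V²/2g = 11.18 m
Total head H = z + h_f = 58.0 + 11.18 = 69.18 m
P_hyd = ρgQH = 1025·9.81·0.435·69.18 = 302.6 kW

P_hyd ≈ 303 kW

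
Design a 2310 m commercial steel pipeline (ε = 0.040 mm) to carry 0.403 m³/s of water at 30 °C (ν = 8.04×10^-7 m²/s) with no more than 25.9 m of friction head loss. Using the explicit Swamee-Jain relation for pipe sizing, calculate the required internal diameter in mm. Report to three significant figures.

Swamee-Jain (Type III): D = 0.66·[ε^1.25·(LQ²/(gh_f))^4.75 + ν·Q^9.4·(L/(gh_f))^5.2]^0.04
LQ²/(gh_f) = 1.477; L/(gh_f) = 9.092
Term 1 = ε^1.25·(…)^4.75 = 2.03×10^-5; Term 2 = ν·Q^9.4·(…)^5.2 = 1.51×10^-5
D = 0.66·(2.03×10^-5 + 1.51×10^-5)^0.04 = 0.4380 m = 438 mm
Check: V = 2.67 m/s, Re = 1.46×10^6, f = 0.01299, h_f = 25.0 m ≈ 25.9 m ✓

D ≈ 438 mm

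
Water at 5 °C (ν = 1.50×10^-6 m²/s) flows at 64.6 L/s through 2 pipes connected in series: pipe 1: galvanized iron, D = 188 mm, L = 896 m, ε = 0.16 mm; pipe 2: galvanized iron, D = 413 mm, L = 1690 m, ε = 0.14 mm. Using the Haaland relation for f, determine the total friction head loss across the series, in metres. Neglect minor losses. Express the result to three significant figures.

Pipe 1: V = 2.327 m/s, Re = 2.92×10^5, ε/D = 8.51×10^-4, f = 0.01990, h_1 = f(L/D)V²/2g = 26.17 m
Pipe 2: V = 0.4822 m/s, Re = 1.33×10^5, ε/D = 3.39×10^-4, f = 0.01862, h_2 = f(L/D)V²/2g = 0.9032 m
Series → Q common, losses add: H = Σh = 27.08 m

H ≈ 27.1 m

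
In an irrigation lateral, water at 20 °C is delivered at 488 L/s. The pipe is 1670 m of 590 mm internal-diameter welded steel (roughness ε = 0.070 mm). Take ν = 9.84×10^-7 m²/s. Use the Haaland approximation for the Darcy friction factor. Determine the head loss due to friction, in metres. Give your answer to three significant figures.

V = 4Q/(πD²) = 4·0.488/(π·0.590²) = 1.785 m/s
Re = VD/ν = 1.785·0.590/9.84×10^-7 = 1.07×10^6 → turbulent
ε/D = 0.070/590 = 1.19×10^-4
Haaland: f = 0.01353
h_f = f(L/D)V²/(2g) = 0.01353·(1670/0.590)·1.785²/(2·9.81) = 6.217 m

h_f ≈ 6.22 m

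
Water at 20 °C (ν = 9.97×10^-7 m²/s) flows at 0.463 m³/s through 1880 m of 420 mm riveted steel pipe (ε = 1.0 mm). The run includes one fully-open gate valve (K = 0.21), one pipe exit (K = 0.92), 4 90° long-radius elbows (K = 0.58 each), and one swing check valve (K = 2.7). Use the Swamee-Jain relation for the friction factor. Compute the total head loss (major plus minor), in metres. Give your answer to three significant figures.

H_L ≈ 66.5 m

V = 4Q/(πD²) = 3.342 m/s; V²/2g = 0.5692 m
Re = 1.41×10^6, ε/D = 0.00238 → f = 0.02472 (Swamee-Jain)
Major: h_f = f(L/D)·V²/2g = 0.02472·4476·0.5692 = 62.98 m
Minor: ΣK = 6.15; h_m = ΣK·V²/2g = 3.501 m
Total H_L = 62.98 + 3.501 = 66.48 m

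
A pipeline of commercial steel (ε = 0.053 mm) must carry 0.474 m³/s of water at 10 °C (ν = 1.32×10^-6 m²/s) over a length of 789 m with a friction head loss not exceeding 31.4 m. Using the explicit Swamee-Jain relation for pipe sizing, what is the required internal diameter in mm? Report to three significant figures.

D ≈ 369 mm

Swamee-Jain (Type III): D = 0.66·[ε^1.25·(LQ²/(gh_f))^4.75 + ν·Q^9.4·(L/(gh_f))^5.2]^0.04
LQ²/(gh_f) = 0.5755; L/(gh_f) = 2.561
Term 1 = ε^1.25·(…)^4.75 = 3.28×10^-7; Term 2 = ν·Q^9.4·(…)^5.2 = 1.57×10^-7
D = 0.66·(3.28×10^-7 + 1.57×10^-7)^0.04 = 0.3690 m = 369 mm
Check: V = 4.43 m/s, Re = 1.24×10^6, f = 0.01391, h_f = 29.8 m ≈ 31.4 m ✓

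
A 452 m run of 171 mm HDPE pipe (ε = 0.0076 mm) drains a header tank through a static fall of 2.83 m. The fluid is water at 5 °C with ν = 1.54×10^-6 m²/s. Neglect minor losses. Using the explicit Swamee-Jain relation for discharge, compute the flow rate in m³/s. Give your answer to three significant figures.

Swamee-Jain (Type II): Q = -0.965·√(gD⁵h_f/L)·ln[ε/(3.7D) + √(3.17ν²L/(gD³h_f))]
√(gD⁵h_f/L) = √(9.81·0.171⁵·2.83/452) = 0.002997
ε/(3.7D) = 1.20×10^-5; √(3.17ν²L/(gD³h_f)) = 1.56×10^-4
Q = -0.965·0.002997·ln(1.685×10^-4) = 0.02513 m³/s
Check: V = 1.09 m/s, Re = 1.21×10^5, f = 0.01746, h_f = 2.82 m ≈ 2.83 m ✓

Q ≈ 0.0251 m³/s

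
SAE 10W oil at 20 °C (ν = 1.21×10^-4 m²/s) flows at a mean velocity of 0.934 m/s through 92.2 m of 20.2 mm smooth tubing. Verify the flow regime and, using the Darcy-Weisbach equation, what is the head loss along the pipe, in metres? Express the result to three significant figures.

h_f ≈ 83.3 m

Re = VD/ν = 0.934·0.02020/1.21×10^-4 = 156 → laminar (Re < 2300)
f = 64/Re = 0.4105
h_f = f(L/D)V²/(2g) = 0.4105·(92.2/0.02020)·0.934²/(2·9.81) = 83.30 m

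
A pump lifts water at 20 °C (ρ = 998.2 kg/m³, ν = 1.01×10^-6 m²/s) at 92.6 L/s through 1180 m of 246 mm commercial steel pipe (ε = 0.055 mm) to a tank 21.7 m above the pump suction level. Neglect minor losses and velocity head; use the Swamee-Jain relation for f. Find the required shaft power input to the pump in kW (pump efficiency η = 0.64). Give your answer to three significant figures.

P_shaft ≈ 51.5 kW

V = 4Q/(πD²) = 1.948 m/s; Re = 4.75×10^5; ε/D = 2.24×10^-4; f = 0.01580
h_f = f(L/D)V²/2g = 14.66 m
Total head H = z + h_f = 21.7 + 14.66 = 36.36 m
P_hyd = ρgQH = 998.2·9.81·0.0926·36.36 = 32.97 kW
P_shaft = P_hyd/η = 32.97/0.64 = 51.51 kW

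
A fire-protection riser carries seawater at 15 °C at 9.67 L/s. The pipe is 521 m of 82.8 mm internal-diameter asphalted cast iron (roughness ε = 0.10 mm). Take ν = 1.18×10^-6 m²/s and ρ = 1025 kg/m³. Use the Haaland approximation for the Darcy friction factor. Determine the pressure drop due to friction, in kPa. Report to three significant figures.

V = 4Q/(πD²) = 4·0.00967/(π·0.0828²) = 1.796 m/s
Re = VD/ν = 1.796·0.0828/1.18×10^-6 = 1.26×10^5 → turbulent
ε/D = 0.10/82.8 = 0.00121
Haaland: f = 0.02228
h_f = f(L/D)V²/(2g) = 0.02228·(521/0.0828)·1.796²/(2·9.81) = 23.05 m
Δp = ρg·h_f = 1025·9.81·23.05 = 231.7 kPa

Δp ≈ 232 kPa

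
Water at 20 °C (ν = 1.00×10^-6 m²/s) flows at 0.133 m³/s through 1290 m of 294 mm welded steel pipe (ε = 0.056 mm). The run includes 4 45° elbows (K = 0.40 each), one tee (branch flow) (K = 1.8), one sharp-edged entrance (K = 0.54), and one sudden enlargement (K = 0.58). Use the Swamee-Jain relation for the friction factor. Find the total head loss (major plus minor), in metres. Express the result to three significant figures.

V = 4Q/(πD²) = 1.959 m/s; V²/2g = 0.1956 m
Re = 5.76×10^5, ε/D = 1.90×10^-4 → f = 0.01524 (Swamee-Jain)
Major: h_f = f(L/D)·V²/2g = 0.01524·4388·0.1956 = 13.08 m
Minor: ΣK = 4.52; h_m = ΣK·V²/2g = 0.8842 m
Total H_L = 13.08 + 0.8842 = 13.96 m

H_L ≈ 14.0 m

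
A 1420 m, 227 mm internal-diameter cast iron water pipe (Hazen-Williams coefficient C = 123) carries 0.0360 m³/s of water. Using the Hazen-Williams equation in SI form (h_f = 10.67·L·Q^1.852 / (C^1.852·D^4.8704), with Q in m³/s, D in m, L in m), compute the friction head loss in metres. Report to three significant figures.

h_f ≈ 5.92 m

h_f = 10.67·1420·0.0360^1.852 / (123^1.852·0.227^4.8704) = 5.924 m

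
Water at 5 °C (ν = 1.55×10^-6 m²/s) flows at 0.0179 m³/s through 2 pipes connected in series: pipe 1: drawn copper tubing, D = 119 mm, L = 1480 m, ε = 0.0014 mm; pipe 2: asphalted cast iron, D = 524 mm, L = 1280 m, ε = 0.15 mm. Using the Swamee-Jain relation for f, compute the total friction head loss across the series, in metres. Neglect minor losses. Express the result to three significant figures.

Pipe 1: V = 1.609 m/s, Re = 1.24×10^5, ε/D = 1.18×10^-5, f = 0.01718, h_1 = f(L/D)V²/2g = 28.21 m
Pipe 2: V = 0.08300 m/s, Re = 2.81×10^4, ε/D = 2.86×10^-4, f = 0.02458, h_2 = f(L/D)V²/2g = 0.02109 m
Series → Q common, losses add: H = Σh = 28.23 m

H ≈ 28.2 m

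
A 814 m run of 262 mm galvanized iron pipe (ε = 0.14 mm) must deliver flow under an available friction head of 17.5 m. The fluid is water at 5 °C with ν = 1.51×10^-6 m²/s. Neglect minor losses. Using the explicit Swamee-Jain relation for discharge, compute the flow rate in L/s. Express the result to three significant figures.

Q ≈ 134 L/s

Swamee-Jain (Type II): Q = -0.965·√(gD⁵h_f/L)·ln[ε/(3.7D) + √(3.17ν²L/(gD³h_f))]
√(gD⁵h_f/L) = √(9.81·0.262⁵·17.5/814) = 0.01614
ε/(3.7D) = 1.44×10^-4; √(3.17ν²L/(gD³h_f)) = 4.37×10^-5
Q = -0.965·0.01614·ln(1.881×10^-4) = 0.1336 m³/s
Check: V = 2.48 m/s, Re = 4.30×10^5, f = 0.01813, h_f = 17.6 m ≈ 17.5 m ✓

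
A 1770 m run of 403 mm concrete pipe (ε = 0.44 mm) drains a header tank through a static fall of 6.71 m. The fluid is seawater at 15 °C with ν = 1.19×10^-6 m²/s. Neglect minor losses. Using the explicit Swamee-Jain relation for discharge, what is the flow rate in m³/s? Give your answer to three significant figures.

Q ≈ 0.153 m³/s

Swamee-Jain (Type II): Q = -0.965·√(gD⁵h_f/L)·ln[ε/(3.7D) + √(3.17ν²L/(gD³h_f))]
√(gD⁵h_f/L) = √(9.81·0.403⁵·6.71/1770) = 0.01988
ε/(3.7D) = 2.95×10^-4; √(3.17ν²L/(gD³h_f)) = 4.29×10^-5
Q = -0.965·0.01988·ln(3.380×10^-4) = 0.1533 m³/s
Check: V = 1.20 m/s, Re = 4.07×10^5, f = 0.02088, h_f = 6.75 m ≈ 6.71 m ✓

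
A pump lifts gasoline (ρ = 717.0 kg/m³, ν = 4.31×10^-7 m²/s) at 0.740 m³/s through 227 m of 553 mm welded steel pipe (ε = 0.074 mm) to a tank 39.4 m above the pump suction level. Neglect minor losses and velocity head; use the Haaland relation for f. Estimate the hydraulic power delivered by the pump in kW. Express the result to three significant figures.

V = 4Q/(πD²) = 3.081 m/s; Re = 3.95×10^6; ε/D = 1.34×10^-4; f = 0.01301
h_f = f(L/D)V²/2g = 2.584 m
Total head H = z + h_f = 39.4 + 2.584 = 41.98 m
P_hyd = ρgQH = 717.0·9.81·0.740·41.98 = 218.5 kW

P_hyd ≈ 219 kW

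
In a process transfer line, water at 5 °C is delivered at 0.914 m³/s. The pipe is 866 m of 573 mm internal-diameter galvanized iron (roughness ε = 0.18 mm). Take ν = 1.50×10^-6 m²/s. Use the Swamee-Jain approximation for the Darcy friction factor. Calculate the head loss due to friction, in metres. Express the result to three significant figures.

V = 4Q/(πD²) = 4·0.914/(π·0.573²) = 3.544 m/s
Re = VD/ν = 3.544·0.573/1.50×10^-6 = 1.35×10^6 → turbulent
ε/D = 0.18/573 = 3.14×10^-4
Swamee-Jain: f = 0.01570
h_f = f(L/D)V²/(2g) = 0.01570·(866/0.573)·3.544²/(2·9.81) = 15.20 m

h_f ≈ 15.2 m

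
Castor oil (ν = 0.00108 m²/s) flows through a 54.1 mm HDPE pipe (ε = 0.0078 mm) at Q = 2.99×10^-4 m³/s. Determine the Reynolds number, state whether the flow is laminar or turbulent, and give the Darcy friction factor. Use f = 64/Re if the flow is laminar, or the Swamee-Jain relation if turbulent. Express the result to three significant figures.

V = 4Q/(πD²) = 0.1301 m/s
Re = VD/ν = 0.1301·0.0541/0.00108 = 6.52
Re < 2300 → laminar → f = 64/Re = 9.822

Re ≈ 6.52; laminar; f = 64/Re ≈ 9.82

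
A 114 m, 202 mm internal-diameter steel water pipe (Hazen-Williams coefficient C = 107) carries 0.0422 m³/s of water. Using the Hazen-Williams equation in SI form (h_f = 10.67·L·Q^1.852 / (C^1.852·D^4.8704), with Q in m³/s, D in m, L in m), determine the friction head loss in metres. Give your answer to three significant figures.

h_f = 10.67·114·0.0422^1.852 / (107^1.852·0.202^4.8704) = 1.459 m

h_f ≈ 1.46 m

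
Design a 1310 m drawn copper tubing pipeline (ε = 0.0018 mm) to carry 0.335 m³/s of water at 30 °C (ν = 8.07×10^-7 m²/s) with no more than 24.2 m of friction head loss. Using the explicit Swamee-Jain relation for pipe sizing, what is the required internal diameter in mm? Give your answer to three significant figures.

Swamee-Jain (Type III): D = 0.66·[ε^1.25·(LQ²/(gh_f))^4.75 + ν·Q^9.4·(L/(gh_f))^5.2]^0.04
LQ²/(gh_f) = 0.6193; L/(gh_f) = 5.518
Term 1 = ε^1.25·(…)^4.75 = 6.77×10^-9; Term 2 = ν·Q^9.4·(…)^5.2 = 1.99×10^-7
D = 0.66·(6.77×10^-9 + 1.99×10^-7)^0.04 = 0.3565 m = 357 mm
Check: V = 3.36 m/s, Re = 1.48×10^6, f = 0.01104, h_f = 23.3 m ≈ 24.2 m ✓

D ≈ 357 mm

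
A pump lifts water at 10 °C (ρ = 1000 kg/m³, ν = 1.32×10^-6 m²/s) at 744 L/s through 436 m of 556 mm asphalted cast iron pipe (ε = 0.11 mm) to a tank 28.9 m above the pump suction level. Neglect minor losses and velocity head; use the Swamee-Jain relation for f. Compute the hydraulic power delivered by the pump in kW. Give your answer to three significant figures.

P_hyd ≈ 251 kW

V = 4Q/(πD²) = 3.064 m/s; Re = 1.29×10^6; ε/D = 1.98×10^-4; f = 0.01455
h_f = f(L/D)V²/2g = 5.461 m
Total head H = z + h_f = 28.9 + 5.461 = 34.36 m
P_hyd = ρgQH = 1000·9.81·0.744·34.36 = 250.8 kW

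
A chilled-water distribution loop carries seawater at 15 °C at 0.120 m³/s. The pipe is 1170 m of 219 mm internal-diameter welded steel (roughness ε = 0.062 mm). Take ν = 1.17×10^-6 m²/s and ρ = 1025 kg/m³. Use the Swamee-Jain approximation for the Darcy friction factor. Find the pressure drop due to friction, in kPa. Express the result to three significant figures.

V = 4Q/(πD²) = 4·0.120/(π·0.219²) = 3.186 m/s
Re = VD/ν = 3.186·0.219/1.17×10^-6 = 5.96×10^5 → turbulent
ε/D = 0.062/219 = 2.83×10^-4
Swamee-Jain: f = 0.01605
h_f = f(L/D)V²/(2g) = 0.01605·(1170/0.219)·3.186²/(2·9.81) = 44.34 m
Δp = ρg·h_f = 1025·9.81·44.34 = 445.8 kPa

Δp ≈ 446 kPa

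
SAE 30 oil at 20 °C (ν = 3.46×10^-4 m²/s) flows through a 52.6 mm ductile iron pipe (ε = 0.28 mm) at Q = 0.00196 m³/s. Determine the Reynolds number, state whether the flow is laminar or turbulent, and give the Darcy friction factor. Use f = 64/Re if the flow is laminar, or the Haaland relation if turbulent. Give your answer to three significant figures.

Re ≈ 137; laminar; f = 64/Re ≈ 0.467

V = 4Q/(πD²) = 0.9020 m/s
Re = VD/ν = 0.9020·0.0526/3.46×10^-4 = 137
Re < 2300 → laminar → f = 64/Re = 0.4667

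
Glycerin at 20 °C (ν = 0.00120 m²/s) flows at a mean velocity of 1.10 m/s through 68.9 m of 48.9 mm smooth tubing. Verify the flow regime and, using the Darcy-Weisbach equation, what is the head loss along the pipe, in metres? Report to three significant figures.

Re = VD/ν = 1.10·0.04890/0.00120 = 44.8 → laminar (Re < 2300)
f = 64/Re = 1.428
h_f = f(L/D)V²/(2g) = 1.428·(68.9/0.04890)·1.10²/(2·9.81) = 124.1 m

h_f ≈ 124 m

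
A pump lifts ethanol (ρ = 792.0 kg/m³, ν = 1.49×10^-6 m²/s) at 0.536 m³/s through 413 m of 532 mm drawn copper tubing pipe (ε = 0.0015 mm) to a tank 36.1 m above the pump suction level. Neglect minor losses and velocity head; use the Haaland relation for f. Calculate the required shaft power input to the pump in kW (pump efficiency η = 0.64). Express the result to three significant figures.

P_shaft ≈ 253 kW

V = 4Q/(πD²) = 2.411 m/s; Re = 8.61×10^5; ε/D = 2.82×10^-6; f = 0.01192
h_f = f(L/D)V²/2g = 2.743 m
Total head H = z + h_f = 36.1 + 2.743 = 38.84 m
P_hyd = ρgQH = 792.0·9.81·0.536·38.84 = 161.8 kW
P_shaft = P_hyd/η = 161.8/0.64 = 252.8 kW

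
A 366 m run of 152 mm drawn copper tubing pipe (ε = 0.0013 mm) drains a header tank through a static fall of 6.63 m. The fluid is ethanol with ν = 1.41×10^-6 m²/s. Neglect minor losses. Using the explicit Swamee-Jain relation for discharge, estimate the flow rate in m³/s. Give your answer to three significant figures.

Q ≈ 0.0336 m³/s

Swamee-Jain (Type II): Q = -0.965·√(gD⁵h_f/L)·ln[ε/(3.7D) + √(3.17ν²L/(gD³h_f))]
√(gD⁵h_f/L) = √(9.81·0.152⁵·6.63/366) = 0.003797
ε/(3.7D) = 2.31×10^-6; √(3.17ν²L/(gD³h_f)) = 1.00×10^-4
Q = -0.965·0.003797·ln(1.028×10^-4) = 0.03365 m³/s
Check: V = 1.85 m/s, Re = 2.00×10^5, f = 0.01561, h_f = 6.59 m ≈ 6.63 m ✓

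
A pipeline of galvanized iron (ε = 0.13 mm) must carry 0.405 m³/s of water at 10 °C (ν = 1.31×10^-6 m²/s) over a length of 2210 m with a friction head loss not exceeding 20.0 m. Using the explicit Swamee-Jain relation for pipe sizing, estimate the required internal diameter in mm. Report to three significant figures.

D ≈ 479 mm

Swamee-Jain (Type III): D = 0.66·[ε^1.25·(LQ²/(gh_f))^4.75 + ν·Q^9.4·(L/(gh_f))^5.2]^0.04
LQ²/(gh_f) = 1.848; L/(gh_f) = 11.26
Term 1 = ε^1.25·(…)^4.75 = 2.56×10^-4; Term 2 = ν·Q^9.4·(…)^5.2 = 7.87×10^-5
D = 0.66·(2.56×10^-4 + 7.87×10^-5)^0.04 = 0.4792 m = 479 mm
Check: V = 2.25 m/s, Re = 8.21×10^5, f = 0.01565, h_f = 18.5 m ≈ 20.0 m ✓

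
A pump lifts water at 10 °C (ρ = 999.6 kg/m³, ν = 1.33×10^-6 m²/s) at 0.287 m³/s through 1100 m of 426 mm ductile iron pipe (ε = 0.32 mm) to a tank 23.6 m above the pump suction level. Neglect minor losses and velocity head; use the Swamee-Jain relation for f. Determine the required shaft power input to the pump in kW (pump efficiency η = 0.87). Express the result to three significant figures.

V = 4Q/(πD²) = 2.014 m/s; Re = 6.45×10^5; ε/D = 7.51×10^-4; f = 0.01902
h_f = f(L/D)V²/2g = 10.15 m
Total head H = z + h_f = 23.6 + 10.15 = 33.75 m
P_hyd = ρgQH = 999.6·9.81·0.287·33.75 = 94.98 kW
P_shaft = P_hyd/η = 94.98/0.87 = 109.2 kW

P_shaft ≈ 109 kW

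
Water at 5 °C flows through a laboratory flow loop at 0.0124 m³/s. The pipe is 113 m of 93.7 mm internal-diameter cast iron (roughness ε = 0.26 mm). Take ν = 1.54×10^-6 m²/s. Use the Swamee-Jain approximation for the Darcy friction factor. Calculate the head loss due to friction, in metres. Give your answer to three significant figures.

h_f ≈ 5.39 m

V = 4Q/(πD²) = 4·0.0124/(π·0.0937²) = 1.798 m/s
Re = VD/ν = 1.798·0.0937/1.54×10^-6 = 1.09×10^5 → turbulent
ε/D = 0.26/93.7 = 0.00277
Swamee-Jain: f = 0.02710
h_f = f(L/D)V²/(2g) = 0.02710·(113/0.0937)·1.798²/(2·9.81) = 5.386 m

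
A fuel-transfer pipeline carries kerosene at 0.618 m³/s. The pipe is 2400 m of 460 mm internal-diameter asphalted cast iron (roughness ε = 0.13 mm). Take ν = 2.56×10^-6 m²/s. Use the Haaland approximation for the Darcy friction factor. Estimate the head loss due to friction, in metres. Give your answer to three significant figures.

V = 4Q/(πD²) = 4·0.618/(π·0.460²) = 3.719 m/s
Re = VD/ν = 3.719·0.460/2.56×10^-6 = 6.68×10^5 → turbulent
ε/D = 0.13/460 = 2.83×10^-4
Haaland: f = 0.01573
h_f = f(L/D)V²/(2g) = 0.01573·(2400/0.460)·3.719²/(2·9.81) = 57.86 m

h_f ≈ 57.9 m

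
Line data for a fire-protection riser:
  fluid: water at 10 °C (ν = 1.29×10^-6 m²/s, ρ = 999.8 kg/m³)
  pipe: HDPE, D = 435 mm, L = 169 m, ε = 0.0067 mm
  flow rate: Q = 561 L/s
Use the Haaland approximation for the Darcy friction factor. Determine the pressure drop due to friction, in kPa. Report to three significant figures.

Δp ≈ 31.7 kPa

V = 4Q/(πD²) = 4·0.561/(π·0.435²) = 3.775 m/s
Re = VD/ν = 3.775·0.435/1.29×10^-6 = 1.27×10^6 → turbulent
ε/D = 0.0067/435 = 1.54×10^-5
Haaland: f = 0.01147
h_f = f(L/D)V²/(2g) = 0.01147·(169/0.435)·3.775²/(2·9.81) = 3.235 m
Δp = ρg·h_f = 999.8·9.81·3.235 = 31.73 kPa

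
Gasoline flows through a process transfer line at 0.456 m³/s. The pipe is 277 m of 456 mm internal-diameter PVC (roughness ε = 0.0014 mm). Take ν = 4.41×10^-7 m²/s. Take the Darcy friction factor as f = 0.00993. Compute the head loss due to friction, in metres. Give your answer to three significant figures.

V = 4Q/(πD²) = 4·0.456/(π·0.456²) = 2.792 m/s
h_f = f(L/D)V²/(2g) = 0.009930·(277/0.456)·2.792²/(2·9.81) = 2.397 m

h_f ≈ 2.40 m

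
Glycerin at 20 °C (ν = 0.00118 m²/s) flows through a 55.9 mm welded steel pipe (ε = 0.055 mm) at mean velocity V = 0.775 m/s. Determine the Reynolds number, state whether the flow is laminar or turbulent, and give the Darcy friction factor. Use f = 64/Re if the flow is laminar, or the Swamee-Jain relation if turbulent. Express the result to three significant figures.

Re ≈ 36.7; laminar; f = 64/Re ≈ 1.74

Re = VD/ν = 0.7750·0.0559/0.00118 = 36.7
Re < 2300 → laminar → f = 64/Re = 1.743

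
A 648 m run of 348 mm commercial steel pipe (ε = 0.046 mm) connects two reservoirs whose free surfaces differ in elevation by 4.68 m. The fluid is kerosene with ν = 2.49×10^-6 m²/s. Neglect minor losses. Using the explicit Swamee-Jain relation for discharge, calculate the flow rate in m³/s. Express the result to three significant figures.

Swamee-Jain (Type II): Q = -0.965·√(gD⁵h_f/L)·ln[ε/(3.7D) + √(3.17ν²L/(gD³h_f))]
√(gD⁵h_f/L) = √(9.81·0.348⁵·4.68/648) = 0.01902
ε/(3.7D) = 3.57×10^-5; √(3.17ν²L/(gD³h_f)) = 8.11×10^-5
Q = -0.965·0.01902·ln(1.169×10^-4) = 0.1662 m³/s
Check: V = 1.75 m/s, Re = 2.44×10^5, f = 0.01617, h_f = 4.68 m ≈ 4.68 m ✓

Q ≈ 0.166 m³/s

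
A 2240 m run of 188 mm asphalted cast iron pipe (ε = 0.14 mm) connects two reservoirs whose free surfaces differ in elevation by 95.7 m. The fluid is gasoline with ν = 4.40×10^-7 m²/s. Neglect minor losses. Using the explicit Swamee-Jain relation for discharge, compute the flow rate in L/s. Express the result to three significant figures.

Swamee-Jain (Type II): Q = -0.965·√(gD⁵h_f/L)·ln[ε/(3.7D) + √(3.17ν²L/(gD³h_f))]
√(gD⁵h_f/L) = √(9.81·0.188⁵·95.7/2240) = 0.009921
ε/(3.7D) = 2.01×10^-4; √(3.17ν²L/(gD³h_f)) = 1.48×10^-5
Q = -0.965·0.009921·ln(2.161×10^-4) = 0.08080 m³/s
Check: V = 2.91 m/s, Re = 1.24×10^6, f = 0.01869, h_f = 96.2 m ≈ 95.7 m ✓

Q ≈ 80.8 L/s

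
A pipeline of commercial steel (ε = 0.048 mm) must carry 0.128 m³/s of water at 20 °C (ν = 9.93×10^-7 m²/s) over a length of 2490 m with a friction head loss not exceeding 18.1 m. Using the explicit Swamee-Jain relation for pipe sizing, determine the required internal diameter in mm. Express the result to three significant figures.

D ≈ 312 mm

Swamee-Jain (Type III): D = 0.66·[ε^1.25·(LQ²/(gh_f))^4.75 + ν·Q^9.4·(L/(gh_f))^5.2]^0.04
LQ²/(gh_f) = 0.2298; L/(gh_f) = 14.02
Term 1 = ε^1.25·(…)^4.75 = 3.69×10^-9; Term 2 = ν·Q^9.4·(…)^5.2 = 3.70×10^-9
D = 0.66·(3.69×10^-9 + 3.70×10^-9)^0.04 = 0.3121 m = 312 mm
Check: V = 1.67 m/s, Re = 5.26×10^5, f = 0.01499, h_f = 17.1 m ≈ 18.1 m ✓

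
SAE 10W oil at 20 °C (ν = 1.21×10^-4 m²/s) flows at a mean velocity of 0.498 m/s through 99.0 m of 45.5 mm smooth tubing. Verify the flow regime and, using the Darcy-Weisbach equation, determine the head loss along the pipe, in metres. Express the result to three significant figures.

Re = VD/ν = 0.498·0.04550/1.21×10^-4 = 187 → laminar (Re < 2300)
f = 64/Re = 0.3418
h_f = f(L/D)V²/(2g) = 0.3418·(99.0/0.04550)·0.498²/(2·9.81) = 9.400 m

h_f ≈ 9.40 m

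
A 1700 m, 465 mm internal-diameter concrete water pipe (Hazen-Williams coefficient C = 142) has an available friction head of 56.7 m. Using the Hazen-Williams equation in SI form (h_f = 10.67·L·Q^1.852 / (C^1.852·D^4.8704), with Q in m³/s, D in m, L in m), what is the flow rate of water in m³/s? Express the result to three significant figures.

Q ≈ 0.842 m³/s

Rearranging: Q = [h_f·C^1.852·D^4.8704 / (10.67·L)]^(1/1.852)
Q = [56.7·142^1.852·0.465^4.8704 / (10.67·1700)]^0.540 = 0.8417 m³/s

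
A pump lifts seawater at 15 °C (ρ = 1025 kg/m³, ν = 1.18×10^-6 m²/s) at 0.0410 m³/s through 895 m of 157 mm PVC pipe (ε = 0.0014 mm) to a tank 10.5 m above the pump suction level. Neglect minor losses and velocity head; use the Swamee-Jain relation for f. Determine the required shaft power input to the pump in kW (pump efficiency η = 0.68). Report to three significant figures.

V = 4Q/(πD²) = 2.118 m/s; Re = 2.82×10^5; ε/D = 8.92×10^-6; f = 0.01465
h_f = f(L/D)V²/2g = 19.09 m
Total head H = z + h_f = 10.5 + 19.09 = 29.59 m
P_hyd = ρgQH = 1025·9.81·0.0410·29.59 = 12.20 kW
P_shaft = P_hyd/η = 12.20/0.68 = 17.94 kW

P_shaft ≈ 17.9 kW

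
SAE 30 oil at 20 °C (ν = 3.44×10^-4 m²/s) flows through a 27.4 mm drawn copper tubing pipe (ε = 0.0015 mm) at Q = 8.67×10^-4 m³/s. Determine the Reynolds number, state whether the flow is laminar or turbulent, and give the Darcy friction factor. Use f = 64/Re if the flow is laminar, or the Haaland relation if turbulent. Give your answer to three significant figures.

Re ≈ 117; laminar; f = 64/Re ≈ 0.546

V = 4Q/(πD²) = 1.470 m/s
Re = VD/ν = 1.470·0.0274/3.44×10^-4 = 117
Re < 2300 → laminar → f = 64/Re = 0.5465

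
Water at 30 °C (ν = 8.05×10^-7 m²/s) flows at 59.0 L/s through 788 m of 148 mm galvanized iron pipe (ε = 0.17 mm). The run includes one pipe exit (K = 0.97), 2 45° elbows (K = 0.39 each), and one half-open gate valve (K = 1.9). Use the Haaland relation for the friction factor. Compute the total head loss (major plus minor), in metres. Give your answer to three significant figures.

V = 4Q/(πD²) = 3.430 m/s; V²/2g = 0.5995 m
Re = 6.31×10^5, ε/D = 0.00115 → f = 0.02073 (Haaland)
Major: h_f = f(L/D)·V²/2g = 0.02073·5324·0.5995 = 66.18 m
Minor: ΣK = 3.65; h_m = ΣK·V²/2g = 2.188 m
Total H_L = 66.18 + 2.188 = 68.37 m

H_L ≈ 68.4 m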